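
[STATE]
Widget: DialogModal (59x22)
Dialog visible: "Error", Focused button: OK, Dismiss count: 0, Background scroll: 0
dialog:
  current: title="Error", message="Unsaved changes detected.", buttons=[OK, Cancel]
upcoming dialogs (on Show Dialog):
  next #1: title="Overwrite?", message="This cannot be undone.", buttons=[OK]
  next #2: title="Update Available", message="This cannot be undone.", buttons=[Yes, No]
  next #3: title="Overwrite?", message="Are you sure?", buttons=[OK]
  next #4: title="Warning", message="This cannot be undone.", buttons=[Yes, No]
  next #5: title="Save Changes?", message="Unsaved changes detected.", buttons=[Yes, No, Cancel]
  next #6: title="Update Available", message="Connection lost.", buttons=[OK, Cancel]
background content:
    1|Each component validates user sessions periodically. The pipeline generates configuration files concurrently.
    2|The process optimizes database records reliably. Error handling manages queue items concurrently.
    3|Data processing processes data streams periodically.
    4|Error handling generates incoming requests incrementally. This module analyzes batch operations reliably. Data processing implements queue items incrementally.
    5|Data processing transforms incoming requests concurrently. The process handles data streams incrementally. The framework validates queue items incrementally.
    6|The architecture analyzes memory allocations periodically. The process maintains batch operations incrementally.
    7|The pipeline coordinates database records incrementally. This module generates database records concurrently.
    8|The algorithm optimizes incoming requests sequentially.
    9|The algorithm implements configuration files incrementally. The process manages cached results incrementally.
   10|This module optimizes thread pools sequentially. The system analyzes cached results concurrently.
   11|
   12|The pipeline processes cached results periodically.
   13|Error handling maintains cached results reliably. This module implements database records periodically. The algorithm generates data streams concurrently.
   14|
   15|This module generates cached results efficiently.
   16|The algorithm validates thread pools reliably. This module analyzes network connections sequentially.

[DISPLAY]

Each component validates user sessions periodically. The pi
The process optimizes database records reliably. Error hand
Data processing processes data streams periodically.       
Error handling generates incoming requests incrementally. T
Data processing transforms incoming requests concurrently. 
The architecture analyzes memory allocations periodically. 
The pipeline coordinates database records incrementally. Th
The algorithm optimizes incoming requests sequentially.    
The algorithm i┌───────────────────────────┐ incrementally.
This module opt│           Error           │lly. The system
               │ Unsaved changes detected. │               
The pipeline pr│       [OK]  Cancel        │ically.        
Error handling └───────────────────────────┘ably. This modu
                                                           
This module generates cached results efficiently.          
The algorithm validates thread pools reliably. This module 
                                                           
                                                           
                                                           
                                                           
                                                           
                                                           


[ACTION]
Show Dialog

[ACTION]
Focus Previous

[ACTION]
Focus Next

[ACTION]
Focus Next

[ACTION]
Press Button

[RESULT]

Each component validates user sessions periodically. The pi
The process optimizes database records reliably. Error hand
Data processing processes data streams periodically.       
Error handling generates incoming requests incrementally. T
Data processing transforms incoming requests concurrently. 
The architecture analyzes memory allocations periodically. 
The pipeline coordinates database records incrementally. Th
The algorithm optimizes incoming requests sequentially.    
The algorithm implements configuration files incrementally.
This module optimizes thread pools sequentially. The system
                                                           
The pipeline processes cached results periodically.        
Error handling maintains cached results reliably. This modu
                                                           
This module generates cached results efficiently.          
The algorithm validates thread pools reliably. This module 
                                                           
                                                           
                                                           
                                                           
                                                           
                                                           


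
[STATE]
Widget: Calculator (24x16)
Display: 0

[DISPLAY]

                       0
┌───┬───┬───┬───┐       
│ 7 │ 8 │ 9 │ ÷ │       
├───┼───┼───┼───┤       
│ 4 │ 5 │ 6 │ × │       
├───┼───┼───┼───┤       
│ 1 │ 2 │ 3 │ - │       
├───┼───┼───┼───┤       
│ 0 │ . │ = │ + │       
├───┼───┼───┼───┤       
│ C │ MC│ MR│ M+│       
└───┴───┴───┴───┘       
                        
                        
                        
                        


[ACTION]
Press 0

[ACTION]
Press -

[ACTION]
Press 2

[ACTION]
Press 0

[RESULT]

                      20
┌───┬───┬───┬───┐       
│ 7 │ 8 │ 9 │ ÷ │       
├───┼───┼───┼───┤       
│ 4 │ 5 │ 6 │ × │       
├───┼───┼───┼───┤       
│ 1 │ 2 │ 3 │ - │       
├───┼───┼───┼───┤       
│ 0 │ . │ = │ + │       
├───┼───┼───┼───┤       
│ C │ MC│ MR│ M+│       
└───┴───┴───┴───┘       
                        
                        
                        
                        


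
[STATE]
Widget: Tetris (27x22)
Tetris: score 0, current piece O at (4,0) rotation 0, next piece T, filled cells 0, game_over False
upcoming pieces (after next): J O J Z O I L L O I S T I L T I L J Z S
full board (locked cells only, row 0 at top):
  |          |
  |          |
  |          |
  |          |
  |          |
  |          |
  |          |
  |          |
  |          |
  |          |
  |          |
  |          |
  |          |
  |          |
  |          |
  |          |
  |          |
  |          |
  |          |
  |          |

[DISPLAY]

    ▓▓    │Next:           
    ▓▓    │ ▒              
          │▒▒▒             
          │                
          │                
          │                
          │Score:          
          │0               
          │                
          │                
          │                
          │                
          │                
          │                
          │                
          │                
          │                
          │                
          │                
          │                
          │                
          │                


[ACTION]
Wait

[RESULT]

          │Next:           
    ▓▓    │ ▒              
    ▓▓    │▒▒▒             
          │                
          │                
          │                
          │Score:          
          │0               
          │                
          │                
          │                
          │                
          │                
          │                
          │                
          │                
          │                
          │                
          │                
          │                
          │                
          │                


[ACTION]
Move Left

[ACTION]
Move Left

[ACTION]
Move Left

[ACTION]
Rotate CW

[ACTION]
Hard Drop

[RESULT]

    ▒     │Next:           
   ▒▒▒    │█               
          │███             
          │                
          │                
          │                
          │Score:          
          │0               
          │                
          │                
          │                
          │                
          │                
          │                
          │                
          │                
          │                
          │                
 ▓▓       │                
 ▓▓       │                
          │                
          │                


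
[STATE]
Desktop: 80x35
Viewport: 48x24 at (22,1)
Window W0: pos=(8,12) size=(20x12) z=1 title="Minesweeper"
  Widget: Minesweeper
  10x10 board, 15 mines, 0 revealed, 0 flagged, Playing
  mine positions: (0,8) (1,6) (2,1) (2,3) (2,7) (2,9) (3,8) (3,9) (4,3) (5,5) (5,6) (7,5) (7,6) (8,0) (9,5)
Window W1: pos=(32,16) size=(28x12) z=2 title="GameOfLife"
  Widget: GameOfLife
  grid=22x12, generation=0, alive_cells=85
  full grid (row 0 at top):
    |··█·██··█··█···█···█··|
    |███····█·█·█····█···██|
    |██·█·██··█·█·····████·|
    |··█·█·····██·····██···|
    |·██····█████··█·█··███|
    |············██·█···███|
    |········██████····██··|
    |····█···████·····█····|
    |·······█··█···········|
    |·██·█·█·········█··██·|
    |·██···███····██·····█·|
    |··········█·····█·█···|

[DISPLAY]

                                                
                                                
                                                
                                                
                                                
                                                
                                                
                                                
                                                
                                                
                                                
━━━━━┓                                          
     ┃                                          
─────┨                                          
     ┃                                          
     ┃    ┏━━━━━━━━━━━━━━━━━━━━━━━━━━┓          
     ┃    ┃ GameOfLife               ┃          
     ┃    ┠──────────────────────────┨          
     ┃    ┃Gen: 0                    ┃          
     ┃    ┃██·█·██··█·█·····████·    ┃          
     ┃    ┃··█·█·····██·····██···    ┃          
     ┃    ┃·██····█████··█·█··███    ┃          
━━━━━┛    ┃············██·█···███    ┃          
          ┃········██████····██··    ┃          


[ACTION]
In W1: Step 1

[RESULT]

                                                
                                                
                                                
                                                
                                                
                                                
                                                
                                                
                                                
                                                
                                                
━━━━━┓                                          
     ┃                                          
─────┨                                          
     ┃                                          
     ┃    ┏━━━━━━━━━━━━━━━━━━━━━━━━━━┓          
     ┃    ┃ GameOfLife               ┃          
     ┃    ┠──────────────────────────┨          
     ┃    ┃Gen: 1                    ┃          
     ┃    ┃█··████·██·██···█···██    ┃          
     ┃    ┃█···████····█···█····█    ┃          
     ┃    ┃·███····██···█████···█    ┃          
━━━━━┛    ┃·······█·······█·····█    ┃          
          ┃········█····██···██··    ┃          


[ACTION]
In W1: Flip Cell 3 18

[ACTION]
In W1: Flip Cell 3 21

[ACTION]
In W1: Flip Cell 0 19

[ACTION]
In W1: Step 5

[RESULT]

                                                
                                                
                                                
                                                
                                                
                                                
                                                
                                                
                                                
                                                
                                                
━━━━━┓                                          
     ┃                                          
─────┨                                          
     ┃                                          
     ┃    ┏━━━━━━━━━━━━━━━━━━━━━━━━━━┓          
     ┃    ┃ GameOfLife               ┃          
     ┃    ┠──────────────────────────┨          
     ┃    ┃Gen: 6                    ┃          
     ┃    ┃█·██··███···█·██····█·    ┃          
     ┃    ┃█·████···█··█······██·    ┃          
     ┃    ┃·█·█·█·███···██····█·█    ┃          
━━━━━┛    ┃····██·█·██···█··██···    ┃          
          ┃····██···█·█··········    ┃          


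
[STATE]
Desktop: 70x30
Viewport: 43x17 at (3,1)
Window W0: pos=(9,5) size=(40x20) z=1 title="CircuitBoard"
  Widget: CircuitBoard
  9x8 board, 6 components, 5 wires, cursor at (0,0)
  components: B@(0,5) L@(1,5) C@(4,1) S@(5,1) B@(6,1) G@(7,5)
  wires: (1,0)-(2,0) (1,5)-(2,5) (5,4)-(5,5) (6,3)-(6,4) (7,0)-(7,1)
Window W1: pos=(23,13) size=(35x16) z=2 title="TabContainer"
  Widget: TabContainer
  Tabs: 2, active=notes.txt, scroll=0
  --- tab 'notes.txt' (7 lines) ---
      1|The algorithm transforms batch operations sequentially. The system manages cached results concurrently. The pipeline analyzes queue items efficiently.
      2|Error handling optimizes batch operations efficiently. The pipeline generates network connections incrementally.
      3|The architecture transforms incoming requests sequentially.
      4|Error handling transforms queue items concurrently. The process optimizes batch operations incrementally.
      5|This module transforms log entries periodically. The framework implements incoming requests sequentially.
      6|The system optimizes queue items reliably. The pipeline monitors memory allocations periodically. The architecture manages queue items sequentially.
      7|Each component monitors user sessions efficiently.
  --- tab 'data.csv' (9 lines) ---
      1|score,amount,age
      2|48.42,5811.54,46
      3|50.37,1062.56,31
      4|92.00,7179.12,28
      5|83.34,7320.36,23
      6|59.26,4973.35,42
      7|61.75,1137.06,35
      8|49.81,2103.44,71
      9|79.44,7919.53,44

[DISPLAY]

                                           
                                           
                                           
                                           
      ┏━━━━━━━━━━━━━━━━━━━━━━━━━━━━━━━━━━━━
      ┃ CircuitBoard                       
      ┠────────────────────────────────────
      ┃   0 1 2 3 4 5 6 7 8                
      ┃0  [.]                  B           
      ┃                                    
      ┃1   ·                   L           
      ┃    │                   │           
      ┃2   ·        ┏━━━━━━━━━━━━━━━━━━━━━━
      ┃             ┃ TabContainer         
      ┃3            ┠──────────────────────
      ┃             ┃[notes.txt]│ data.csv 
      ┃4       C    ┃──────────────────────


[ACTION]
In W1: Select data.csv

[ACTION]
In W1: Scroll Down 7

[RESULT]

                                           
                                           
                                           
                                           
      ┏━━━━━━━━━━━━━━━━━━━━━━━━━━━━━━━━━━━━
      ┃ CircuitBoard                       
      ┠────────────────────────────────────
      ┃   0 1 2 3 4 5 6 7 8                
      ┃0  [.]                  B           
      ┃                                    
      ┃1   ·                   L           
      ┃    │                   │           
      ┃2   ·        ┏━━━━━━━━━━━━━━━━━━━━━━
      ┃             ┃ TabContainer         
      ┃3            ┠──────────────────────
      ┃             ┃ notes.txt │[data.csv]
      ┃4       C    ┃──────────────────────


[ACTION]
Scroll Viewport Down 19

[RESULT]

      ┃2   ·        ┏━━━━━━━━━━━━━━━━━━━━━━
      ┃             ┃ TabContainer         
      ┃3            ┠──────────────────────
      ┃             ┃ notes.txt │[data.csv]
      ┃4       C    ┃──────────────────────
      ┃             ┃49.81,2103.44,71      
      ┃5       S    ┃79.44,7919.53,44      
      ┃             ┃                      
      ┃6       B    ┃                      
      ┃             ┃                      
      ┃7   · ─ ·    ┃                      
      ┗━━━━━━━━━━━━━┃                      
                    ┃                      
                    ┃                      
                    ┃                      
                    ┗━━━━━━━━━━━━━━━━━━━━━━
                                           


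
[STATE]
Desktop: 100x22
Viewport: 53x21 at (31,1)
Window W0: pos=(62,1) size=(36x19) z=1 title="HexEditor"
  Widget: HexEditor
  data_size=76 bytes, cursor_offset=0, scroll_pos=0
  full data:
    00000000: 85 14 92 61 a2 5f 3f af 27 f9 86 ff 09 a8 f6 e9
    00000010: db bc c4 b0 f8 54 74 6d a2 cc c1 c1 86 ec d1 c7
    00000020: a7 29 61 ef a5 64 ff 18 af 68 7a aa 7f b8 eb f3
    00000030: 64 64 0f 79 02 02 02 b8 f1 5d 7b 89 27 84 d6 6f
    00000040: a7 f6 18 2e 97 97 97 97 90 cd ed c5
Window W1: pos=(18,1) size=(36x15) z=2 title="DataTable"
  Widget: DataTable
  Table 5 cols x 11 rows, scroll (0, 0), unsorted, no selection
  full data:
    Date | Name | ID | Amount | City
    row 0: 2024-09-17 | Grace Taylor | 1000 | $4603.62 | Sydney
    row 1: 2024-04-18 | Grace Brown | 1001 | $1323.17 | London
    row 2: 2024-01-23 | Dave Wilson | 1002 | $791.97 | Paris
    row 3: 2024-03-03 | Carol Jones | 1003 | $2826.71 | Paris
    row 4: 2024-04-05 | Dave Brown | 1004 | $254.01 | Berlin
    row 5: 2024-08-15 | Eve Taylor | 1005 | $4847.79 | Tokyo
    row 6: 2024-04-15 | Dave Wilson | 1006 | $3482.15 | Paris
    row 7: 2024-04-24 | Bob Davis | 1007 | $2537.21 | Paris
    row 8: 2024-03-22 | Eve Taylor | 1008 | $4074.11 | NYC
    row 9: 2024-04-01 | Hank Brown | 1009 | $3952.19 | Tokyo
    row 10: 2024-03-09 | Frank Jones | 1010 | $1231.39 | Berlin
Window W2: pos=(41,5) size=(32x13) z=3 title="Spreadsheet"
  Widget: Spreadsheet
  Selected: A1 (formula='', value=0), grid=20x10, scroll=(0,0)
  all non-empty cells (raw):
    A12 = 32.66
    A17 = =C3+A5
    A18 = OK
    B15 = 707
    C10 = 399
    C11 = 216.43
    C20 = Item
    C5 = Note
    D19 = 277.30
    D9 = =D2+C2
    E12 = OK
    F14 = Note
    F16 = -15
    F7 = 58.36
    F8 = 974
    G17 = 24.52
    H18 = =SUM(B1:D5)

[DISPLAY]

━━━━━━━━━━━━━━━━━━━━━━┓        ┏━━━━━━━━━━━━━━━━━━━━━
                      ┃        ┃ HexEditor           
──────────────────────┨        ┠─────────────────────
ame        │ID  │Amoun┃        ┃00000000  85 14 92 61
──────────┏━━━━━━━━━━━━━━━━━━━━━━━━━━━━━━┓db bc c4 b0
race Taylo┃ Spreadsheet                  ┃a7 29 61 ef
race Brown┠──────────────────────────────┨64 64 0f 79
ave Wilson┃A1:                           ┃a7 f6 18 2e
arol Jones┃       A       B       C      ┃           
ave Brown ┃------------------------------┃           
ve Taylor ┃  1      [0]       0       0  ┃           
ave Wilson┃  2        0       0       0  ┃           
ob Davis  ┃  3        0       0       0  ┃           
ve Taylor ┃  4        0       0       0  ┃           
━━━━━━━━━━┃  5        0       0Note      ┃           
          ┃  6        0       0       0  ┃           
          ┗━━━━━━━━━━━━━━━━━━━━━━━━━━━━━━┛           
                               ┃                     
                               ┗━━━━━━━━━━━━━━━━━━━━━
                                                     
                                                     


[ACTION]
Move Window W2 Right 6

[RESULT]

━━━━━━━━━━━━━━━━━━━━━━┓        ┏━━━━━━━━━━━━━━━━━━━━━
                      ┃        ┃ HexEditor           
──────────────────────┨        ┠─────────────────────
ame        │ID  │Amoun┃        ┃00000000  85 14 92 61
───────────┼────┏━━━━━━━━━━━━━━━━━━━━━━━━━━━━━━┓c4 b0
race Taylor│1000┃ Spreadsheet                  ┃61 ef
race Brown │1001┠──────────────────────────────┨0f 79
ave Wilson │1002┃A1:                           ┃18 2e
arol Jones │1003┃       A       B       C      ┃     
ave Brown  │1004┃------------------------------┃     
ve Taylor  │1005┃  1      [0]       0       0  ┃     
ave Wilson │1006┃  2        0       0       0  ┃     
ob Davis   │1007┃  3        0       0       0  ┃     
ve Taylor  │1008┃  4        0       0       0  ┃     
━━━━━━━━━━━━━━━━┃  5        0       0Note      ┃     
                ┃  6        0       0       0  ┃     
                ┗━━━━━━━━━━━━━━━━━━━━━━━━━━━━━━┛     
                               ┃                     
                               ┗━━━━━━━━━━━━━━━━━━━━━
                                                     
                                                     


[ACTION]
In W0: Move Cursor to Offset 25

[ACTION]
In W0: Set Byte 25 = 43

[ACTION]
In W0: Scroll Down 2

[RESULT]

━━━━━━━━━━━━━━━━━━━━━━┓        ┏━━━━━━━━━━━━━━━━━━━━━
                      ┃        ┃ HexEditor           
──────────────────────┨        ┠─────────────────────
ame        │ID  │Amoun┃        ┃00000020  a7 29 61 ef
───────────┼────┏━━━━━━━━━━━━━━━━━━━━━━━━━━━━━━┓0f 79
race Taylor│1000┃ Spreadsheet                  ┃18 2e
race Brown │1001┠──────────────────────────────┨     
ave Wilson │1002┃A1:                           ┃     
arol Jones │1003┃       A       B       C      ┃     
ave Brown  │1004┃------------------------------┃     
ve Taylor  │1005┃  1      [0]       0       0  ┃     
ave Wilson │1006┃  2        0       0       0  ┃     
ob Davis   │1007┃  3        0       0       0  ┃     
ve Taylor  │1008┃  4        0       0       0  ┃     
━━━━━━━━━━━━━━━━┃  5        0       0Note      ┃     
                ┃  6        0       0       0  ┃     
                ┗━━━━━━━━━━━━━━━━━━━━━━━━━━━━━━┛     
                               ┃                     
                               ┗━━━━━━━━━━━━━━━━━━━━━
                                                     
                                                     


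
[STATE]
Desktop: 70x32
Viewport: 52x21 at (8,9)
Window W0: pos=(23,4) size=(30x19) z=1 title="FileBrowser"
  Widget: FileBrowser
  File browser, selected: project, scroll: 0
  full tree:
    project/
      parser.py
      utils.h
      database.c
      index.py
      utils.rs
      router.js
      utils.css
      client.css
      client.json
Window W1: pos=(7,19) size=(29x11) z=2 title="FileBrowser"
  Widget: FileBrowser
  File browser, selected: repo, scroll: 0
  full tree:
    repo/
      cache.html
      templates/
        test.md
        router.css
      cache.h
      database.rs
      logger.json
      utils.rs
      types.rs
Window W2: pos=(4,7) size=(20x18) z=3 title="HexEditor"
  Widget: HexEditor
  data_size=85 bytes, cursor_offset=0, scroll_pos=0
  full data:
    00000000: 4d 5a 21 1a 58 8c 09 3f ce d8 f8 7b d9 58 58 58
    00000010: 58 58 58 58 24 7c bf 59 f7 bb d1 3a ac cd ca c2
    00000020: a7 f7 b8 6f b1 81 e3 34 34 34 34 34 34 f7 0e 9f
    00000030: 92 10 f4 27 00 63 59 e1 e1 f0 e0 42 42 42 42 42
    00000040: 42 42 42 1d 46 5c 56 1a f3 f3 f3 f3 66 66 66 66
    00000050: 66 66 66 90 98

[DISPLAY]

───────────────┨    utils.h                 ┃       
00000  4D 5a 21┃    database.c              ┃       
00010  58 58 58┃    index.py                ┃       
00020  a7 f7 b8┃    utils.rs                ┃       
00030  92 10 f4┃    router.js               ┃       
00040  42 42 42┃    utils.css               ┃       
00050  66 66 66┃    client.css              ┃       
               ┃    client.json             ┃       
               ┃                            ┃       
               ┃                            ┃       
               ┃━━━━━━━━━━━┓                ┃       
               ┃           ┃                ┃       
               ┃───────────┨                ┃       
               ┃           ┃━━━━━━━━━━━━━━━━┛       
               ┃           ┃                        
━━━━━━━━━━━━━━━┛s/         ┃                        
    cache.h                ┃                        
    database.rs            ┃                        
    logger.json            ┃                        
    utils.rs               ┃                        
━━━━━━━━━━━━━━━━━━━━━━━━━━━┛                        


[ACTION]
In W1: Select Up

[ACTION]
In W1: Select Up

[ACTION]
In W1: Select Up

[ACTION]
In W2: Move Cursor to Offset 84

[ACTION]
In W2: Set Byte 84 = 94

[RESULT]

───────────────┨    utils.h                 ┃       
00000  4d 5a 21┃    database.c              ┃       
00010  58 58 58┃    index.py                ┃       
00020  a7 f7 b8┃    utils.rs                ┃       
00030  92 10 f4┃    router.js               ┃       
00040  42 42 42┃    utils.css               ┃       
00050  66 66 66┃    client.css              ┃       
               ┃    client.json             ┃       
               ┃                            ┃       
               ┃                            ┃       
               ┃━━━━━━━━━━━┓                ┃       
               ┃           ┃                ┃       
               ┃───────────┨                ┃       
               ┃           ┃━━━━━━━━━━━━━━━━┛       
               ┃           ┃                        
━━━━━━━━━━━━━━━┛s/         ┃                        
    cache.h                ┃                        
    database.rs            ┃                        
    logger.json            ┃                        
    utils.rs               ┃                        
━━━━━━━━━━━━━━━━━━━━━━━━━━━┛                        


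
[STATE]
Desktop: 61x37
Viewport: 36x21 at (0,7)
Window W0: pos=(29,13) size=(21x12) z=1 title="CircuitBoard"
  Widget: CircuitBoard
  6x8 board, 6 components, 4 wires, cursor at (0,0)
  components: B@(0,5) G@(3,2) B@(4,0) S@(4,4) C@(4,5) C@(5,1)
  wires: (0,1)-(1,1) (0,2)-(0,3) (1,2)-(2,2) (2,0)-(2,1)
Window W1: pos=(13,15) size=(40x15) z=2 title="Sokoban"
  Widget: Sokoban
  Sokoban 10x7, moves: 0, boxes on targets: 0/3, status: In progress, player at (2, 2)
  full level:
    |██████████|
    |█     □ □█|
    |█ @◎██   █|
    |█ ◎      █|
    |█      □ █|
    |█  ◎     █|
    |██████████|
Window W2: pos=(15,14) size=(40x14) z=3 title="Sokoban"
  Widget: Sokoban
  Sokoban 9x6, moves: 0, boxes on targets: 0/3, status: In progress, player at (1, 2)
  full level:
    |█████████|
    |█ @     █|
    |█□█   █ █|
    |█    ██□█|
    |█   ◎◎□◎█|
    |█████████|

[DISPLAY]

                                    
                                    
                                    
                                    
                                    
                                    
                             ┏━━━━━━
               ┏━━━━━━━━━━━━━━━━━━━━
             ┏━┃ Sokoban            
             ┃ ┠────────────────────
             ┠─┃█████████           
             ┃█┃█ @     █           
             ┃█┃█□█   █ █           
             ┃█┃█    ██□█           
             ┃█┃█   ◎◎□◎█           
             ┃█┃█████████           
             ┃█┃Moves: 0  0/3       
             ┃█┃                    
             ┃M┃                    
             ┃ ┃                    
             ┃ ┗━━━━━━━━━━━━━━━━━━━━


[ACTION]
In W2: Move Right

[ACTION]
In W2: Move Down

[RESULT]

                                    
                                    
                                    
                                    
                                    
                                    
                             ┏━━━━━━
               ┏━━━━━━━━━━━━━━━━━━━━
             ┏━┃ Sokoban            
             ┃ ┠────────────────────
             ┠─┃█████████           
             ┃█┃█       █           
             ┃█┃█□█@  █ █           
             ┃█┃█    ██□█           
             ┃█┃█   ◎◎□◎█           
             ┃█┃█████████           
             ┃█┃Moves: 2  0/3       
             ┃█┃                    
             ┃M┃                    
             ┃ ┃                    
             ┃ ┗━━━━━━━━━━━━━━━━━━━━


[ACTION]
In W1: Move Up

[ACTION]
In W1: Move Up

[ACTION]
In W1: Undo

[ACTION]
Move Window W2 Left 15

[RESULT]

                                    
                                    
                                    
                                    
                                    
                                    
                             ┏━━━━━━
┏━━━━━━━━━━━━━━━━━━━━━━━━━━━━━━━━━━━
┃ Sokoban                           
┠───────────────────────────────────
┃█████████                          
┃█       █                          
┃█□█@  █ █                          
┃█    ██□█                          
┃█   ◎◎□◎█                          
┃█████████                          
┃Moves: 2  0/3                      
┃                                   
┃                                   
┃                                   
┗━━━━━━━━━━━━━━━━━━━━━━━━━━━━━━━━━━━


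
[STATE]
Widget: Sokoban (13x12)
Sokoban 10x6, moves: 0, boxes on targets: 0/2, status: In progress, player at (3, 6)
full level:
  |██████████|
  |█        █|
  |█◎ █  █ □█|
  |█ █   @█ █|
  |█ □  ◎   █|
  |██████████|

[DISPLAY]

██████████   
█        █   
█◎ █  █ □█   
█ █   @█ █   
█ □  ◎   █   
██████████   
Moves: 0  0/2
             
             
             
             
             


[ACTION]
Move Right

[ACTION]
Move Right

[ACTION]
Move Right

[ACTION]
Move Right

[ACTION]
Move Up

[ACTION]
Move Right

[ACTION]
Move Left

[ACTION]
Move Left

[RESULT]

██████████   
█        █   
█◎ █  █ □█   
█ █ @  █ █   
█ □  ◎   █   
██████████   
Moves: 2  0/2
             
             
             
             
             


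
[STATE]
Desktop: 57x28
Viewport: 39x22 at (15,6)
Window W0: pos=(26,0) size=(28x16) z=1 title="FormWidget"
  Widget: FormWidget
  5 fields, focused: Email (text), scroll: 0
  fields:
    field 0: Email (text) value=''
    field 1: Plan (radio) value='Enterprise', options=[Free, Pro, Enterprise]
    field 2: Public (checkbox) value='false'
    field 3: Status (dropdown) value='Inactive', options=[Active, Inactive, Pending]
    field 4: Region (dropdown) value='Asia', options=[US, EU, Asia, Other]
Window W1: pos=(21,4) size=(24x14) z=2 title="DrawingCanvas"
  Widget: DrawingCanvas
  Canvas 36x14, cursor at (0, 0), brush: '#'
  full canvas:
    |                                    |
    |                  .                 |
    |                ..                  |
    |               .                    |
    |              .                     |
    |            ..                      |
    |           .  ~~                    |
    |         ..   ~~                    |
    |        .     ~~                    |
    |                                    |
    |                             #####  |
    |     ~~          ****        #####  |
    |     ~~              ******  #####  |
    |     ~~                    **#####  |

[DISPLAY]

      ┠──────────────────────┨ctive ▼]┃
      ┃+                     ┃a     ▼]┃
      ┃                  .   ┃        ┃
      ┃                ..    ┃        ┃
      ┃               .      ┃        ┃
      ┃              .       ┃        ┃
      ┃            ..        ┃        ┃
      ┃           .  ~~      ┃        ┃
      ┃         ..   ~~      ┃        ┃
      ┃        .     ~~      ┃━━━━━━━━┛
      ┃                      ┃         
      ┗━━━━━━━━━━━━━━━━━━━━━━┛         
                                       
                                       
                                       
                                       
                                       
                                       
                                       
                                       
                                       
                                       


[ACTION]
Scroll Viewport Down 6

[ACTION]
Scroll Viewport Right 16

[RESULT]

   ┠──────────────────────┨ctive ▼]┃   
   ┃+                     ┃a     ▼]┃   
   ┃                  .   ┃        ┃   
   ┃                ..    ┃        ┃   
   ┃               .      ┃        ┃   
   ┃              .       ┃        ┃   
   ┃            ..        ┃        ┃   
   ┃           .  ~~      ┃        ┃   
   ┃         ..   ~~      ┃        ┃   
   ┃        .     ~~      ┃━━━━━━━━┛   
   ┃                      ┃            
   ┗━━━━━━━━━━━━━━━━━━━━━━┛            
                                       
                                       
                                       
                                       
                                       
                                       
                                       
                                       
                                       
                                       


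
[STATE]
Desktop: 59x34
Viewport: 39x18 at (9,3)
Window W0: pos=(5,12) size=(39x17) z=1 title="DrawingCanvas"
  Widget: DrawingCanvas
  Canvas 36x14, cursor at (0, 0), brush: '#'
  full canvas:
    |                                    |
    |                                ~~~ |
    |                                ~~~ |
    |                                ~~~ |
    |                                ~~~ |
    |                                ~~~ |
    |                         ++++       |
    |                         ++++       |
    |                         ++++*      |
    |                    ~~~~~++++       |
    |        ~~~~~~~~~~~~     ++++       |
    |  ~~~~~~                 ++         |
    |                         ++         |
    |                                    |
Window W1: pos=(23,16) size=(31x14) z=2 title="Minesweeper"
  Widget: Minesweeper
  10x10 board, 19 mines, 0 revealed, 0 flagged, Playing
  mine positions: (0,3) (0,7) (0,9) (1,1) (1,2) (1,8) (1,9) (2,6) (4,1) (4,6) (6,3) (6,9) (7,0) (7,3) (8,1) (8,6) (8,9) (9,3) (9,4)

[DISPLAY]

                                       
                                       
                                       
                                       
                                       
                                       
                                       
                                       
                                       
━━━━━━━━━━━━━━━━━━━━━━━━━━━━━━━━━━┓    
awingCanvas                       ┃    
──────────────────────────────────┨    
                                  ┃    
              ┏━━━━━━━━━━━━━━━━━━━━━━━━
              ┃ Minesweeper            
              ┠────────────────────────
              ┃■■■■■■■■■■              
              ┃■■■■■■■■■■              


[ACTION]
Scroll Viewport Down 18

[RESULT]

              ┏━━━━━━━━━━━━━━━━━━━━━━━━
              ┃ Minesweeper            
              ┠────────────────────────
              ┃■■■■■■■■■■              
              ┃■■■■■■■■■■              
              ┃■■■■■■■■■■              
              ┃■■■■■■■■■■              
              ┃■■■■■■■■■■              
              ┃■■■■■■■■■■              
     ~~~~~~~~~┃■■■■■■■■■■              
~~~~~         ┃■■■■■■■■■■              
              ┃■■■■■■■■■■              
━━━━━━━━━━━━━━┃■■■■■■■■■■              
              ┗━━━━━━━━━━━━━━━━━━━━━━━━
                                       
                                       
                                       
                                       


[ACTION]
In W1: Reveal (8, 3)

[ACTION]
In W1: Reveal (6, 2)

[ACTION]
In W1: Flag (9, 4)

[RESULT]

              ┏━━━━━━━━━━━━━━━━━━━━━━━━
              ┃ Minesweeper            
              ┠────────────────────────
              ┃■■■■■■■■■■              
              ┃■■■■■■■■■■              
              ┃■■■■■■■■■■              
              ┃■■■■■■■■■■              
              ┃■■■■■■■■■■              
              ┃■■■■■■■■■■              
     ~~~~~~~~~┃■■2■■■■■■■              
~~~~~         ┃■■■■■■■■■■              
              ┃■■■3■■■■■■              
━━━━━━━━━━━━━━┃■■■■⚑■■■■■              
              ┗━━━━━━━━━━━━━━━━━━━━━━━━
                                       
                                       
                                       
                                       


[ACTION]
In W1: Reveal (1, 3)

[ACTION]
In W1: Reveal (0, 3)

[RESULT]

              ┏━━━━━━━━━━━━━━━━━━━━━━━━
              ┃ Minesweeper            
              ┠────────────────────────
              ┃■■■✹■■■✹■✹              
              ┃■✹✹2■■■■✹✹              
              ┃■■■■■■✹■■■              
              ┃■■■■■■■■■■              
              ┃■✹■■■■✹■■■              
              ┃■■■■■■■■■■              
     ~~~~~~~~~┃■■2✹■■■■■✹              
~~~~~         ┃✹■■✹■■■■■■              
              ┃■✹■3■■✹■■✹              
━━━━━━━━━━━━━━┃■■■✹✹■■■■■              
              ┗━━━━━━━━━━━━━━━━━━━━━━━━
                                       
                                       
                                       
                                       
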